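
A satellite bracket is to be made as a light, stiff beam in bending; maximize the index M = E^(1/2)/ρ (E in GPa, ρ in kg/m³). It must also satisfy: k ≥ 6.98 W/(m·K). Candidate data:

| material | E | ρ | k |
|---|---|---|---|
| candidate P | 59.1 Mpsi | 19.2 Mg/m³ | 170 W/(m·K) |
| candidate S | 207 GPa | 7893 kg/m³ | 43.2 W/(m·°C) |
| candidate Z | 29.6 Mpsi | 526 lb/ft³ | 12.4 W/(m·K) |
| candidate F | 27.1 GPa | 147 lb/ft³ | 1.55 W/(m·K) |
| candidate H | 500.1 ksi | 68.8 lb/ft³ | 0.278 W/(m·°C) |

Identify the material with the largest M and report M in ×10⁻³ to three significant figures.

candidate S, M = 1.82×10⁻³

Screen on constraints: k ≥ 6.98 W/(m·K). Survivors: candidate P, candidate S, candidate Z.
Normalizing units and computing the index:
  candidate P: E = 407.5 GPa, ρ = 19200 kg/m³
  candidate S: E = 207.0 GPa, ρ = 7893 kg/m³
  candidate Z: E = 204.1 GPa, ρ = 8426 kg/m³
  candidate S: M = 1.82×10⁻³
  candidate Z: M = 1.70×10⁻³
  candidate P: M = 1.05×10⁻³
Candidate S has the largest M.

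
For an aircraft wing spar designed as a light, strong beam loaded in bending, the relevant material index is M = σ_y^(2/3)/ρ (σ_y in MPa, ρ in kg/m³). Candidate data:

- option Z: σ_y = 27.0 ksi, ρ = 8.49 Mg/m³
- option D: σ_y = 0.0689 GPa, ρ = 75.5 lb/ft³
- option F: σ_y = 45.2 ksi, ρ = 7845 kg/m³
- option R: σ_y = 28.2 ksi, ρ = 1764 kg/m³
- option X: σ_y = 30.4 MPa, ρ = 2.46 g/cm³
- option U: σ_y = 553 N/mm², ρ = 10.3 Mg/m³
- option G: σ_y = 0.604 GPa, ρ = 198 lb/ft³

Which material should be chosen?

option G

In SI units:
  option Z: σ_y = 186.2 MPa, ρ = 8490 kg/m³
  option D: σ_y = 68.90 MPa, ρ = 1209 kg/m³
  option F: σ_y = 311.6 MPa, ρ = 7845 kg/m³
  option R: σ_y = 194.4 MPa, ρ = 1764 kg/m³
  option X: σ_y = 30.40 MPa, ρ = 2460 kg/m³
  option U: σ_y = 553.0 MPa, ρ = 10300 kg/m³
  option G: σ_y = 604.0 MPa, ρ = 3172 kg/m³
  option G: M = 22.5×10⁻³
  option R: M = 19.0×10⁻³
  option D: M = 13.9×10⁻³
  option U: M = 6.54×10⁻³
  option F: M = 5.86×10⁻³
  option X: M = 3.96×10⁻³
  option Z: M = 3.84×10⁻³
The maximum is for option G.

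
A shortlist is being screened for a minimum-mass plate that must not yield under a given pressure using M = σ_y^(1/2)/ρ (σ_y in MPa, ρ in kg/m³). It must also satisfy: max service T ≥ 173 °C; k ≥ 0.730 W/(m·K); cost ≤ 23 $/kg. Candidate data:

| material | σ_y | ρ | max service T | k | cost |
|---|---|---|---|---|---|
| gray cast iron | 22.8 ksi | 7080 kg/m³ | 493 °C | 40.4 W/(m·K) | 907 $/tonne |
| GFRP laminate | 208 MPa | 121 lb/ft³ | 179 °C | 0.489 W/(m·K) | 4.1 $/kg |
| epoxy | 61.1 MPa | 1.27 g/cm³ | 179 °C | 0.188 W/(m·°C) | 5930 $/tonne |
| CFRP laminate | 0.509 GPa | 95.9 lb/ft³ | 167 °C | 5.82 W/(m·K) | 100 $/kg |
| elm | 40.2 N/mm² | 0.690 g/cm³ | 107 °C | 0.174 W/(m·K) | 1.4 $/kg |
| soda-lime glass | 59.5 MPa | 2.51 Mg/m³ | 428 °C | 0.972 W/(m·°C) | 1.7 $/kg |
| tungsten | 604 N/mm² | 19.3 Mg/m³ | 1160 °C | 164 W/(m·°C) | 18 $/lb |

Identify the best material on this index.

Screen on constraints: max service T ≥ 173 °C; k ≥ 0.730 W/(m·K); cost ≤ 23 $/kg. Survivors: gray cast iron, soda-lime glass.
Putting every candidate on a common basis:
  gray cast iron: σ_y = 157.2 MPa, ρ = 7080 kg/m³
  soda-lime glass: σ_y = 59.50 MPa, ρ = 2510 kg/m³
  soda-lime glass: M = 3.07×10⁻³
  gray cast iron: M = 1.77×10⁻³
The maximum is for soda-lime glass.

soda-lime glass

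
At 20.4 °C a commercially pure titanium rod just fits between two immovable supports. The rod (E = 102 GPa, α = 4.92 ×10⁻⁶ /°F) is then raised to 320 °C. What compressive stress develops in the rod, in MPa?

271 MPa

α = 4.92×10⁻⁶/°F × 9/5 = 8.86×10⁻⁶/K.
ΔT = 299.6 K. Constrained thermal stress σ = E·α·ΔT = 102.0×10³ MPa × 8.86×10⁻⁶ × 299.6 = 271 MPa (compressive).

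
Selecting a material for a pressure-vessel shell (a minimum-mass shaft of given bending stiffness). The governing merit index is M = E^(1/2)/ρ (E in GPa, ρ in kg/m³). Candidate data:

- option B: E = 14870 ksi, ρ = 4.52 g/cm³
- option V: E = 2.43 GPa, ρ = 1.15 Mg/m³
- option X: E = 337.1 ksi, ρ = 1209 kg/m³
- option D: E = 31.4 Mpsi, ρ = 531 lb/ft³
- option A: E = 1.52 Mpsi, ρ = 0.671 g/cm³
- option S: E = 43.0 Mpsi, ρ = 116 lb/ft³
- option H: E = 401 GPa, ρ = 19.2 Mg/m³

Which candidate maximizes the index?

option S

Normalizing units and computing the index:
  option B: E = 102.5 GPa, ρ = 4520 kg/m³
  option V: E = 2.430 GPa, ρ = 1150 kg/m³
  option X: E = 2.324 GPa, ρ = 1209 kg/m³
  option D: E = 216.5 GPa, ρ = 8506 kg/m³
  option A: E = 10.48 GPa, ρ = 671.0 kg/m³
  option S: E = 296.5 GPa, ρ = 1858 kg/m³
  option H: E = 401.0 GPa, ρ = 19200 kg/m³
  option S: M = 9.27×10⁻³
  option A: M = 4.82×10⁻³
  option B: M = 2.24×10⁻³
  option D: M = 1.73×10⁻³
  option V: M = 1.36×10⁻³
  option X: M = 1.26×10⁻³
  option H: M = 1.04×10⁻³
Option S has the largest M.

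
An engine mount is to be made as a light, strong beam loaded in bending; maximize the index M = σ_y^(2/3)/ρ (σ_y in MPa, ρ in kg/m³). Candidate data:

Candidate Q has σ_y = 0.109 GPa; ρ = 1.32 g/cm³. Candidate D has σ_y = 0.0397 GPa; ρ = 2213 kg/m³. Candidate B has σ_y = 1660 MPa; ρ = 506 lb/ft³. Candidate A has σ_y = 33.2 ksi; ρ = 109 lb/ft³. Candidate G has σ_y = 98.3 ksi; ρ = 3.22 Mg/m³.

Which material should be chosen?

candidate G

Normalizing units and computing the index:
  candidate Q: σ_y = 109.0 MPa, ρ = 1320 kg/m³
  candidate D: σ_y = 39.70 MPa, ρ = 2213 kg/m³
  candidate B: σ_y = 1660 MPa, ρ = 8105 kg/m³
  candidate A: σ_y = 228.9 MPa, ρ = 1746 kg/m³
  candidate G: σ_y = 677.8 MPa, ρ = 3220 kg/m³
  candidate G: M = 24.0×10⁻³
  candidate A: M = 21.4×10⁻³
  candidate B: M = 17.3×10⁻³
  candidate Q: M = 17.3×10⁻³
  candidate D: M = 5.26×10⁻³
Candidate G ranks first.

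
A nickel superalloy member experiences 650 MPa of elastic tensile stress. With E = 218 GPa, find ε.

2.98×10⁻³

ε = σ/E = 650 / 218000 = 2.98×10⁻³.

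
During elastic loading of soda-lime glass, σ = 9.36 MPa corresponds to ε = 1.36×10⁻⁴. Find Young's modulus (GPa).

68.8 GPa

E = σ/ε = 9.36 MPa / 1.36×10⁻⁴ = 68820 MPa = 68.8 GPa.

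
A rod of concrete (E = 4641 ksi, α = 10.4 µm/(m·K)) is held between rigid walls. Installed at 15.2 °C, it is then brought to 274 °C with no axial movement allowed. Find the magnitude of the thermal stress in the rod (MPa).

86.1 MPa

E = 4641 ksi = 32.00 GPa.
ΔT = 258.8 K. Constrained thermal stress σ = E·α·ΔT = 32.00×10³ MPa × 10.4×10⁻⁶ × 258.8 = 86.1 MPa (compressive).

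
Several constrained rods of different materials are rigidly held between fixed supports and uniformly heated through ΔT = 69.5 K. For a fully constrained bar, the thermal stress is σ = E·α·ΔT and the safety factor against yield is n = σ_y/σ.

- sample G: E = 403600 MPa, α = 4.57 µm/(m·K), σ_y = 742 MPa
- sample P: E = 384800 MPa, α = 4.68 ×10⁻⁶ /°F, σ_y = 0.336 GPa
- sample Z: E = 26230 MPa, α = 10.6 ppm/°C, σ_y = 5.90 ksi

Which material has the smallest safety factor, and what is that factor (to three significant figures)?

sample P, n = 1.49

Converting E to GPa, α to ×10⁻⁶/K, σ_y to MPa, then σ and n for each:
  sample G: E = 403.6, α = 4.57, σ_y = 742.0 → σ = 128 MPa, n = 5.79
  sample P: E = 384.8, α = 8.42, σ_y = 336.0 → σ = 225 MPa, n = 1.49
  sample Z: E = 26.23, α = 10.6, σ_y = 40.68 → σ = 19.3 MPa, n = 2.11
Sample P has the lowest safety factor, n = 1.49.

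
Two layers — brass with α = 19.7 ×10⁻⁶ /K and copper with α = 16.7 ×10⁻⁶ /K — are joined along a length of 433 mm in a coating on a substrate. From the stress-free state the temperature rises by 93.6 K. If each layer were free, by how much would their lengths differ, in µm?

122 µm

Δα = |19.7 − 16.7|×10⁻⁶/K = 3.00×10⁻⁶/K.
ΔL_mismatch = Δα·L·ΔT = 3.00×10⁻⁶ × 433.0 mm × 93.6 K = 122 µm.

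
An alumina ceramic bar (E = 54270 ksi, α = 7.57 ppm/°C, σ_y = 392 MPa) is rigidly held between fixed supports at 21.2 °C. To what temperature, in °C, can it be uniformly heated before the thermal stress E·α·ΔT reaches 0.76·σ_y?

126 °C

E = 54270 ksi = 374.2 GPa.
E·α·ΔT = 297.9 MPa ⇒ ΔT = 297.9 / (374.2×10³ × 7.57×10⁻⁶) = 105.2 K.
T = 21.2 + 105.2 = 126.4 °C.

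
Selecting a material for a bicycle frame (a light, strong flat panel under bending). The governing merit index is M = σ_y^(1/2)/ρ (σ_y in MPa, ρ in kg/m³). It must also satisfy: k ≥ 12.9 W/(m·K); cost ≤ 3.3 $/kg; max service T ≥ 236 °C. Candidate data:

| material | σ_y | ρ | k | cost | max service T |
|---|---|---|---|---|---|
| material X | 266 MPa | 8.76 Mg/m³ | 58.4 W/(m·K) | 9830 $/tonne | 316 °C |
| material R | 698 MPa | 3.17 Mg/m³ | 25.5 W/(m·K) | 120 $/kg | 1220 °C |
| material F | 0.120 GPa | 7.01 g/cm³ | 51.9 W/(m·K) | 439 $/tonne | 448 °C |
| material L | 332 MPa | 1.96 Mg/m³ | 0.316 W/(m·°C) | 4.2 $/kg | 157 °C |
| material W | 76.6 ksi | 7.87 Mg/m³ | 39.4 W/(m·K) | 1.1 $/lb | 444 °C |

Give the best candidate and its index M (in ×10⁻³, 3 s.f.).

Screen on constraints: k ≥ 12.9 W/(m·K); cost ≤ 3.3 $/kg; max service T ≥ 236 °C. Survivors: material F, material W.
After converting to SI:
  material F: σ_y = 120.0 MPa, ρ = 7010 kg/m³
  material W: σ_y = 528.1 MPa, ρ = 7870 kg/m³
  material W: M = 2.92×10⁻³
  material F: M = 1.56×10⁻³
Material W has the largest M.

material W, M = 2.92×10⁻³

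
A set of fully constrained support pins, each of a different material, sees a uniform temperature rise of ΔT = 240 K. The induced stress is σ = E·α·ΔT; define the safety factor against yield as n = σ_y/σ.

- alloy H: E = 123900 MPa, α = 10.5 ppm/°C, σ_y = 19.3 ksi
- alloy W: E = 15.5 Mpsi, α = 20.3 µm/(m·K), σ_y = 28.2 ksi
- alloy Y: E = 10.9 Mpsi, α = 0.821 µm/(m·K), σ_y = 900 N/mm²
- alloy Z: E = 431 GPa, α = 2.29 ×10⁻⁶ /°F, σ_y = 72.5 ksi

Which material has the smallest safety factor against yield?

Converting E to GPa, α to ×10⁻⁶/K, σ_y to MPa, then σ and n for each:
  alloy H: E = 123.9, α = 10.5, σ_y = 133.1 → σ = 312 MPa, n = 0.426
  alloy W: E = 106.9, α = 20.3, σ_y = 194.4 → σ = 521 MPa, n = 0.373
  alloy Y: E = 75.15, α = 0.821, σ_y = 900.0 → σ = 14.8 MPa, n = 60.8
  alloy Z: E = 431.0, α = 4.12, σ_y = 499.9 → σ = 426 MPa, n = 1.17
The minimum is alloy W at n = 0.373.

alloy W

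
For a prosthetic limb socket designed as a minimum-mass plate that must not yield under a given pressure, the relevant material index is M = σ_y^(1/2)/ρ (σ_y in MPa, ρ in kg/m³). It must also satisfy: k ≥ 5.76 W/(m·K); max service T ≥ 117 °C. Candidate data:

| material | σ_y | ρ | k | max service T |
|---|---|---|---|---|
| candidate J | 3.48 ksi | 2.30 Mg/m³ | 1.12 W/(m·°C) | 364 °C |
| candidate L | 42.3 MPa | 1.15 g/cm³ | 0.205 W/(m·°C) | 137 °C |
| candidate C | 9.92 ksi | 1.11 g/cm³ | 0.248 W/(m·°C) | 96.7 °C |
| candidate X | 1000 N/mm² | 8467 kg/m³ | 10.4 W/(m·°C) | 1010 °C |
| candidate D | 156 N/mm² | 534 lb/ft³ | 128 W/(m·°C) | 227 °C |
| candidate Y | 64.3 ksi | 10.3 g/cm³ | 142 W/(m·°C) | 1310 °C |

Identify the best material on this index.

candidate X

Screen on constraints: k ≥ 5.76 W/(m·K); max service T ≥ 117 °C. Survivors: candidate X, candidate D, candidate Y.
Convert each candidate to consistent units, then evaluate M:
  candidate X: σ_y = 1000 MPa, ρ = 8467 kg/m³
  candidate D: σ_y = 156.0 MPa, ρ = 8554 kg/m³
  candidate Y: σ_y = 443.3 MPa, ρ = 10300 kg/m³
  candidate X: M = 3.73×10⁻³
  candidate Y: M = 2.04×10⁻³
  candidate D: M = 1.46×10⁻³
Candidate X ranks first.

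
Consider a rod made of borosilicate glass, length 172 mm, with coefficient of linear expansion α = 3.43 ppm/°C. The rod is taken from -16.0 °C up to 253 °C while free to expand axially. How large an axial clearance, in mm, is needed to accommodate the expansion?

ΔT = 253 − (-16.0) = 269.0 K.
ΔL = α·L₀·ΔT = 3.43×10⁻⁶ × 172 mm × 269.0 K = 0.159 mm.

0.159 mm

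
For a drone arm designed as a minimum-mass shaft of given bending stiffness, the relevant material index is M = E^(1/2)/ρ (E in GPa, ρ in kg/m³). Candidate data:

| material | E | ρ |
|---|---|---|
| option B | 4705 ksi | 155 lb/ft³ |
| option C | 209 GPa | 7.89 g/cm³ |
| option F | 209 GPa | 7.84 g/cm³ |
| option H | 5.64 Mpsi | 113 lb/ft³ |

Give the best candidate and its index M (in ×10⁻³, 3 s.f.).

Convert each candidate to consistent units, then evaluate M:
  option B: E = 32.44 GPa, ρ = 2483 kg/m³
  option C: E = 209.0 GPa, ρ = 7890 kg/m³
  option F: E = 209.0 GPa, ρ = 7840 kg/m³
  option H: E = 38.89 GPa, ρ = 1810 kg/m³
  option H: M = 3.45×10⁻³
  option B: M = 2.29×10⁻³
  option F: M = 1.84×10⁻³
  option C: M = 1.83×10⁻³
The maximum is for option H.

option H, M = 3.45×10⁻³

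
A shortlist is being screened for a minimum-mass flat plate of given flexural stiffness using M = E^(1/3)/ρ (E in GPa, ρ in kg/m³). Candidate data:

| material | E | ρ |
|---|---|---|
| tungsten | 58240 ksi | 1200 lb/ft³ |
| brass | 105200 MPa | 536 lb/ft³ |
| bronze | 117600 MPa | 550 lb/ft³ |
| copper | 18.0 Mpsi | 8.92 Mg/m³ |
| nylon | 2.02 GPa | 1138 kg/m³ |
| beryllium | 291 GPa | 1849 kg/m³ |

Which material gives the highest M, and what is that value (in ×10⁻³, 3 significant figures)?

beryllium, M = 3.58×10⁻³

Putting every candidate on a common basis:
  tungsten: E = 401.6 GPa, ρ = 19220 kg/m³
  brass: E = 105.2 GPa, ρ = 8586 kg/m³
  bronze: E = 117.6 GPa, ρ = 8810 kg/m³
  copper: E = 124.1 GPa, ρ = 8920 kg/m³
  nylon: E = 2.020 GPa, ρ = 1138 kg/m³
  beryllium: E = 291.0 GPa, ρ = 1849 kg/m³
  beryllium: M = 3.58×10⁻³
  nylon: M = 1.11×10⁻³
  copper: M = 0.559×10⁻³
  bronze: M = 0.556×10⁻³
  brass: M = 0.550×10⁻³
  tungsten: M = 0.384×10⁻³
Beryllium ranks first.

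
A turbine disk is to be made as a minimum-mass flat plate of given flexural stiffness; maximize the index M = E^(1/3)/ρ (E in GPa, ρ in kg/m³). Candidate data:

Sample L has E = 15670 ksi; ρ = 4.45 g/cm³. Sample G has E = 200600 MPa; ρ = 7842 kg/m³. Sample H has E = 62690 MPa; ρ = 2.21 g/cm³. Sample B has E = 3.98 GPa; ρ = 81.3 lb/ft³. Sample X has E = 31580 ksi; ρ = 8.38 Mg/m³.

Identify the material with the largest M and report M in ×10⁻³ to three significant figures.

sample H, M = 1.80×10⁻³

In SI units:
  sample L: E = 108.0 GPa, ρ = 4450 kg/m³
  sample G: E = 200.6 GPa, ρ = 7842 kg/m³
  sample H: E = 62.69 GPa, ρ = 2210 kg/m³
  sample B: E = 3.980 GPa, ρ = 1302 kg/m³
  sample X: E = 217.7 GPa, ρ = 8380 kg/m³
  sample H: M = 1.80×10⁻³
  sample B: M = 1.22×10⁻³
  sample L: M = 1.07×10⁻³
  sample G: M = 0.746×10⁻³
  sample X: M = 0.718×10⁻³
Sample H ranks first.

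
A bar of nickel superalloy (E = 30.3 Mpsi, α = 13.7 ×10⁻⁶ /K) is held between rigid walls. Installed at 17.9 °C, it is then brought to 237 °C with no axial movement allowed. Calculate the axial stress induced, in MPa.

E = 30.3 Mpsi = 208.9 GPa.
ΔT = 219.1 K. Constrained thermal stress σ = E·α·ΔT = 208.9×10³ MPa × 13.7×10⁻⁶ × 219.1 = 627 MPa (compressive).

627 MPa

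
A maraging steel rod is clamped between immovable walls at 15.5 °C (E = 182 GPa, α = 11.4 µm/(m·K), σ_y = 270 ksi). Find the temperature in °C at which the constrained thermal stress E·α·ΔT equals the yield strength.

σ_y = 270 ksi = 1862 MPa.
E·α·ΔT = 1862 MPa ⇒ ΔT = 1862 / (182.0×10³ × 11.4×10⁻⁶) = 897.2 K.
T = 15.5 + 897.2 = 912.7 °C.

913 °C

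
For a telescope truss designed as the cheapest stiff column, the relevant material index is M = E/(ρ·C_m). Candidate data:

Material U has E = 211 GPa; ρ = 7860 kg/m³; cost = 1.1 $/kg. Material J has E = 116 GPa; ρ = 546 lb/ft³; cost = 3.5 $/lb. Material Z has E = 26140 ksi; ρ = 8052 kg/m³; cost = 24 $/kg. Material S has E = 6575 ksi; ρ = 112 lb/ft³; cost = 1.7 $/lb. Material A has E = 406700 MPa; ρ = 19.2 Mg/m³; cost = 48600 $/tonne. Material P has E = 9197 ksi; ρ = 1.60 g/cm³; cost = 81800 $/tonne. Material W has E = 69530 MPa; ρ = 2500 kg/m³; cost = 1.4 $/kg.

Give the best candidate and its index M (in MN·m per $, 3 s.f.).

In SI units:
  material U: E = 211.0 GPa, ρ = 7860 kg/m³, cost = 1.100 $/kg
  material J: E = 116.0 GPa, ρ = 8746 kg/m³, cost = 7.716 $/kg
  material Z: E = 180.2 GPa, ρ = 8052 kg/m³, cost = 24.00 $/kg
  material S: E = 45.33 GPa, ρ = 1794 kg/m³, cost = 3.748 $/kg
  material A: E = 406.7 GPa, ρ = 19200 kg/m³, cost = 48.60 $/kg
  material P: E = 63.41 GPa, ρ = 1600 kg/m³, cost = 81.80 $/kg
  material W: E = 69.53 GPa, ρ = 2500 kg/m³, cost = 1.400 $/kg
  material U: M = 24.4 MN·m per $
  material W: M = 19.9 MN·m per $
  material S: M = 6.74 MN·m per $
  material J: M = 1.72 MN·m per $
  material Z: M = 0.933 MN·m per $
  material P: M = 0.484 MN·m per $
  material A: M = 0.436 MN·m per $
Material U ranks first.

material U, M = 24.4 MN·m per $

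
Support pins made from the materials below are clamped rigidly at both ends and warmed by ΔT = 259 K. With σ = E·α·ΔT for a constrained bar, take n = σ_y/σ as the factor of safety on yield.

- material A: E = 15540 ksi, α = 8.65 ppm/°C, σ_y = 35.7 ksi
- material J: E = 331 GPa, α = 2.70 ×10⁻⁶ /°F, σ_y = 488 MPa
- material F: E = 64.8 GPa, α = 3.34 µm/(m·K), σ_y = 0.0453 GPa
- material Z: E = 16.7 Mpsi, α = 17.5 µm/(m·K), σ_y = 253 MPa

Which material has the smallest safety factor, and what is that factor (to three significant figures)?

material Z, n = 0.485

Per material, after unit conversion:
  material A: E = 107.1, α = 8.65, σ_y = 246.1 → σ = 240 MPa, n = 1.03
  material J: E = 331.0, α = 4.86, σ_y = 488.0 → σ = 417 MPa, n = 1.17
  material F: E = 64.80, α = 3.34, σ_y = 45.30 → σ = 56.1 MPa, n = 0.808
  material Z: E = 115.1, α = 17.5, σ_y = 253.0 → σ = 522 MPa, n = 0.485
The minimum is material Z at n = 0.485.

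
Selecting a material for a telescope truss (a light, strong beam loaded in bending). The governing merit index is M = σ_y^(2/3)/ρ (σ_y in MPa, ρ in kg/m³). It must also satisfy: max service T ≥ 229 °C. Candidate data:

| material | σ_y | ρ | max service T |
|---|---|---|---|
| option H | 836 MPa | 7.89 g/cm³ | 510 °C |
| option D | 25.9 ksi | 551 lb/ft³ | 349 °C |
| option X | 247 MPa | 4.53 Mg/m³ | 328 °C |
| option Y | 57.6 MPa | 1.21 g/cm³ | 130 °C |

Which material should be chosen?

option H

Screen on constraints: max service T ≥ 229 °C. Survivors: option H, option D, option X.
Putting every candidate on a common basis:
  option H: σ_y = 836.0 MPa, ρ = 7890 kg/m³
  option D: σ_y = 178.6 MPa, ρ = 8826 kg/m³
  option X: σ_y = 247.0 MPa, ρ = 4530 kg/m³
  option H: M = 11.2×10⁻³
  option X: M = 8.69×10⁻³
  option D: M = 3.59×10⁻³
Highest index: option H.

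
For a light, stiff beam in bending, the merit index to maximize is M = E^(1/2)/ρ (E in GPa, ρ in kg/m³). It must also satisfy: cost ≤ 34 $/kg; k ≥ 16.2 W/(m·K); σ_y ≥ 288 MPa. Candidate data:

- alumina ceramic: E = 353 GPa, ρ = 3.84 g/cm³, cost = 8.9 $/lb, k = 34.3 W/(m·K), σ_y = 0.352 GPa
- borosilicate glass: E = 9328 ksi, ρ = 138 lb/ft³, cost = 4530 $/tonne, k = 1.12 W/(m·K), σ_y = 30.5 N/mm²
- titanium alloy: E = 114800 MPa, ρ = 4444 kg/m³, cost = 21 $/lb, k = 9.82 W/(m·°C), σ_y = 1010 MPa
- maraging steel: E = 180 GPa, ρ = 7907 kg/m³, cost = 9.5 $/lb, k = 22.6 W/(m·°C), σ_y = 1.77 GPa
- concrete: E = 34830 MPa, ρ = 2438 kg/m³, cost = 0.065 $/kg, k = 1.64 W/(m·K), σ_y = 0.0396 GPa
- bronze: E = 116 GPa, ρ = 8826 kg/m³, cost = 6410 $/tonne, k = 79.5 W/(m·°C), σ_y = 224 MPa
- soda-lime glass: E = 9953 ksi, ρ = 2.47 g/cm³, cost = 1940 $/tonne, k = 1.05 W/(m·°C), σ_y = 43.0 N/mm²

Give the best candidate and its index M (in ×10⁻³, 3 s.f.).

alumina ceramic, M = 4.89×10⁻³

Screen on constraints: cost ≤ 34 $/kg; k ≥ 16.2 W/(m·K); σ_y ≥ 288 MPa. Survivors: alumina ceramic, maraging steel.
In SI units:
  alumina ceramic: E = 353.0 GPa, ρ = 3840 kg/m³
  maraging steel: E = 180.0 GPa, ρ = 7907 kg/m³
  alumina ceramic: M = 4.89×10⁻³
  maraging steel: M = 1.70×10⁻³
The maximum is for alumina ceramic.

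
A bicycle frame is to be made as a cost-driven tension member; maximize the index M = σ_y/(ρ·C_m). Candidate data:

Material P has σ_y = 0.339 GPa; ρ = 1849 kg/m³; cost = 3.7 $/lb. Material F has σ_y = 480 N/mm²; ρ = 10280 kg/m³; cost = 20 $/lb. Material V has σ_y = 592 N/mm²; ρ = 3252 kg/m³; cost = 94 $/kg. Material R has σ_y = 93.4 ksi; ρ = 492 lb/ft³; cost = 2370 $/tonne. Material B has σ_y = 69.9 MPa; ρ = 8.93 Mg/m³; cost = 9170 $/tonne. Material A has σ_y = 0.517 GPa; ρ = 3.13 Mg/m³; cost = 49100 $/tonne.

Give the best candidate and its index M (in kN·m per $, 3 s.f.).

Putting every candidate on a common basis:
  material P: σ_y = 339.0 MPa, ρ = 1849 kg/m³, cost = 8.157 $/kg
  material F: σ_y = 480.0 MPa, ρ = 10280 kg/m³, cost = 44.09 $/kg
  material V: σ_y = 592.0 MPa, ρ = 3252 kg/m³, cost = 94.00 $/kg
  material R: σ_y = 644.0 MPa, ρ = 7881 kg/m³, cost = 2.370 $/kg
  material B: σ_y = 69.90 MPa, ρ = 8930 kg/m³, cost = 9.170 $/kg
  material A: σ_y = 517.0 MPa, ρ = 3130 kg/m³, cost = 49.10 $/kg
  material R: M = 34.5 kN·m per $
  material P: M = 22.5 kN·m per $
  material A: M = 3.36 kN·m per $
  material V: M = 1.94 kN·m per $
  material F: M = 1.06 kN·m per $
  material B: M = 0.854 kN·m per $
The maximum is for material R.

material R, M = 34.5 kN·m per $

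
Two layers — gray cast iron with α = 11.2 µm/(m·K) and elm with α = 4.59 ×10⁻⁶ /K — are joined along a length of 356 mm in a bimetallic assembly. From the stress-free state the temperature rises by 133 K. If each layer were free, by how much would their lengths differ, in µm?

313 µm

Δα = |11.2 − 4.59|×10⁻⁶/K = 6.61×10⁻⁶/K.
ΔL_mismatch = Δα·L·ΔT = 6.61×10⁻⁶ × 356.0 mm × 133.0 K = 313 µm.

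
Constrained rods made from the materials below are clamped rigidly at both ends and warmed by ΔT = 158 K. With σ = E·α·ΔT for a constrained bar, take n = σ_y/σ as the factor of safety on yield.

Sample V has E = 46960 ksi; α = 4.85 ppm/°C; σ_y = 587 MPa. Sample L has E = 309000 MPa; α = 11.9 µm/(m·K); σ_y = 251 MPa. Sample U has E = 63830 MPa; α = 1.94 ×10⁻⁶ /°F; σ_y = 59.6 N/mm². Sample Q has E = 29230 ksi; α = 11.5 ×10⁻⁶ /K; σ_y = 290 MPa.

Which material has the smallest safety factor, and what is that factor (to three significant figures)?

sample L, n = 0.432

Per material, after unit conversion:
  sample V: E = 323.8, α = 4.85, σ_y = 587.0 → σ = 248 MPa, n = 2.37
  sample L: E = 309.0, α = 11.9, σ_y = 251.0 → σ = 581 MPa, n = 0.432
  sample U: E = 63.83, α = 3.49, σ_y = 59.60 → σ = 35.2 MPa, n = 1.69
  sample Q: E = 201.5, α = 11.5, σ_y = 290.0 → σ = 366 MPa, n = 0.792
Smallest n: sample L with n = 0.432.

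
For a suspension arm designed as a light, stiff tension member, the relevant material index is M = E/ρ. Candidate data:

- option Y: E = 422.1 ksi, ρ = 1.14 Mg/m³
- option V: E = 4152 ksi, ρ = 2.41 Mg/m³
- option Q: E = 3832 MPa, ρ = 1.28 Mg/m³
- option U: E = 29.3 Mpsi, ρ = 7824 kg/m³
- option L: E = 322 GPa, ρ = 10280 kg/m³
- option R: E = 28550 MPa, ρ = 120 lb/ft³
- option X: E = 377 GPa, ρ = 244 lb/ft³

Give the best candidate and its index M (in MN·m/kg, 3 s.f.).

Convert each candidate to consistent units, then evaluate M:
  option Y: E = 2.910 GPa, ρ = 1140 kg/m³
  option V: E = 28.63 GPa, ρ = 2410 kg/m³
  option Q: E = 3.832 GPa, ρ = 1280 kg/m³
  option U: E = 202.0 GPa, ρ = 7824 kg/m³
  option L: E = 322.0 GPa, ρ = 10280 kg/m³
  option R: E = 28.55 GPa, ρ = 1922 kg/m³
  option X: E = 377.0 GPa, ρ = 3909 kg/m³
  option X: M = 96.5 MN·m/kg
  option L: M = 31.3 MN·m/kg
  option U: M = 25.8 MN·m/kg
  option R: M = 14.9 MN·m/kg
  option V: M = 11.9 MN·m/kg
  option Q: M = 2.99 MN·m/kg
  option Y: M = 2.55 MN·m/kg
The maximum is for option X.

option X, M = 96.5 MN·m/kg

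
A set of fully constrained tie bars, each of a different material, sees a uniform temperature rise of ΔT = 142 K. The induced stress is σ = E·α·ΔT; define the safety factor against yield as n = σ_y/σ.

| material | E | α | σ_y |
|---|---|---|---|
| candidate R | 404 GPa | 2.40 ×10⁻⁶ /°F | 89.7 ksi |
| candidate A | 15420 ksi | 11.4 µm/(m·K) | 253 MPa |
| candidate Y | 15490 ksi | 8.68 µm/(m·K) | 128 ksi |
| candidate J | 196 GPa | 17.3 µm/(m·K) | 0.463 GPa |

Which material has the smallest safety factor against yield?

candidate J

In consistent units (E in GPa, α in ×10⁻⁶/K, σ_y in MPa):
  candidate R: E = 404.0, α = 4.32, σ_y = 618.5 → σ = 248 MPa, n = 2.50
  candidate A: E = 106.3, α = 11.4, σ_y = 253.0 → σ = 172 MPa, n = 1.47
  candidate Y: E = 106.8, α = 8.68, σ_y = 882.5 → σ = 132 MPa, n = 6.70
  candidate J: E = 196.0, α = 17.3, σ_y = 463.0 → σ = 481 MPa, n = 0.962
The minimum is candidate J at n = 0.962.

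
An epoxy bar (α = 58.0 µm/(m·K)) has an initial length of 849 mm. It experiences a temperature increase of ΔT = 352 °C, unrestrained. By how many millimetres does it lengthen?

17.3 mm

ΔL = α·L₀·ΔT = 58.0×10⁻⁶ × 849 mm × 352.0 K = 17.3 mm.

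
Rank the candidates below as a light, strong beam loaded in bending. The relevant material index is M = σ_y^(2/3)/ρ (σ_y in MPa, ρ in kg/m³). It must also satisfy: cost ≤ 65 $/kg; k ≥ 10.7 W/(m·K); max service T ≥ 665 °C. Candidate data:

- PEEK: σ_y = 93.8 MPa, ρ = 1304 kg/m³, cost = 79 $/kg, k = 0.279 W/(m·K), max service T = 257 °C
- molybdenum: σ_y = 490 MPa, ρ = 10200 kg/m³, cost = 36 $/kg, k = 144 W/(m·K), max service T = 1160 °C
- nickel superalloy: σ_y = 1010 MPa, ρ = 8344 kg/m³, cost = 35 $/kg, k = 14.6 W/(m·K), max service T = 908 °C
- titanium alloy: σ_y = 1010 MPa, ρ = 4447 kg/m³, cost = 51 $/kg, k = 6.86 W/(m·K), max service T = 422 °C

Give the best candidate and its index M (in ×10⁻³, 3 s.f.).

nickel superalloy, M = 12.1×10⁻³

Screen on constraints: cost ≤ 65 $/kg; k ≥ 10.7 W/(m·K); max service T ≥ 665 °C. Survivors: molybdenum, nickel superalloy.
Computing M directly (units already consistent):
  nickel superalloy: M = 12.1×10⁻³
  molybdenum: M = 6.09×10⁻³
Highest index: nickel superalloy.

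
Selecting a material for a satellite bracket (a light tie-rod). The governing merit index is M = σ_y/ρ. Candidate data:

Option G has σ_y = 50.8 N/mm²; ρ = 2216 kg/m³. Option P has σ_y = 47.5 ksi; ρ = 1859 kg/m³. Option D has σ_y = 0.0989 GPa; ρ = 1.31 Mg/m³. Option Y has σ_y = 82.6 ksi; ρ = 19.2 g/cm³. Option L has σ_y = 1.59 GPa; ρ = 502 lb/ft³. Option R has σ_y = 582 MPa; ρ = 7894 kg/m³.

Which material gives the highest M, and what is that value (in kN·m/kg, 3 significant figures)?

option L, M = 198 kN·m/kg

Normalizing units and computing the index:
  option G: σ_y = 50.80 MPa, ρ = 2216 kg/m³
  option P: σ_y = 327.5 MPa, ρ = 1859 kg/m³
  option D: σ_y = 98.90 MPa, ρ = 1310 kg/m³
  option Y: σ_y = 569.5 MPa, ρ = 19200 kg/m³
  option L: σ_y = 1590 MPa, ρ = 8041 kg/m³
  option R: σ_y = 582.0 MPa, ρ = 7894 kg/m³
  option L: M = 198 kN·m/kg
  option P: M = 176 kN·m/kg
  option D: M = 75.5 kN·m/kg
  option R: M = 73.7 kN·m/kg
  option Y: M = 29.7 kN·m/kg
  option G: M = 22.9 kN·m/kg
Option L has the largest M.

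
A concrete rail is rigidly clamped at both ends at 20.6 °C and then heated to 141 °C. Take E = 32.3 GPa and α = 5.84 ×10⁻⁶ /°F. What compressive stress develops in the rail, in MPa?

α = 5.84×10⁻⁶/°F × 9/5 = 10.5×10⁻⁶/K.
ΔT = 120.4 K. Constrained thermal stress σ = E·α·ΔT = 32.30×10³ MPa × 10.5×10⁻⁶ × 120.4 = 40.9 MPa (compressive).

40.9 MPa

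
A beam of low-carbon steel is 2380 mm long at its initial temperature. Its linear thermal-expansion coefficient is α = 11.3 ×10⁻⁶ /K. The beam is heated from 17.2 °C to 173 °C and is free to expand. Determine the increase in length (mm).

ΔT = 173 − 17.2 = 155.8 K.
ΔL = α·L₀·ΔT = 11.3×10⁻⁶ × 2380 mm × 155.8 K = 4.19 mm.

4.19 mm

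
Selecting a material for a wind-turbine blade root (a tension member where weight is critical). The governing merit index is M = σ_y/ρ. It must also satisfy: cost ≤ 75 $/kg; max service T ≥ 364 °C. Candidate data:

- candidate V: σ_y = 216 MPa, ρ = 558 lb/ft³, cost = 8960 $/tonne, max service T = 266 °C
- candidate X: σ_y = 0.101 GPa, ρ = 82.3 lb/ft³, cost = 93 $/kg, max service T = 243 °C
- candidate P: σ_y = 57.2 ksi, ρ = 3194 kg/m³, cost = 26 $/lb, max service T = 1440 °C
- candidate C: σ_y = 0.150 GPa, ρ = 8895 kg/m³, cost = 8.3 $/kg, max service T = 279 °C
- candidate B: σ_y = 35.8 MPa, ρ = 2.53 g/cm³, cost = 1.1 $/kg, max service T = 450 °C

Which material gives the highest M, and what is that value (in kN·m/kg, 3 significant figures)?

Screen on constraints: cost ≤ 75 $/kg; max service T ≥ 364 °C. Survivors: candidate P, candidate B.
After converting to SI:
  candidate P: σ_y = 394.4 MPa, ρ = 3194 kg/m³
  candidate B: σ_y = 35.80 MPa, ρ = 2530 kg/m³
  candidate P: M = 123 kN·m/kg
  candidate B: M = 14.2 kN·m/kg
Candidate P ranks first.

candidate P, M = 123 kN·m/kg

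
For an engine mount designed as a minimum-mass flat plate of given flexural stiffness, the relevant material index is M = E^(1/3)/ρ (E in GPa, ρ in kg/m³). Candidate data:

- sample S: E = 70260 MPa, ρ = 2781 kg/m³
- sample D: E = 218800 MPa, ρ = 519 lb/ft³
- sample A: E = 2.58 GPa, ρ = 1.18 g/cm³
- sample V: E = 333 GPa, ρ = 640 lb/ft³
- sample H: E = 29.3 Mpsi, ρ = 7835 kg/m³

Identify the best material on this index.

sample S

Putting every candidate on a common basis:
  sample S: E = 70.26 GPa, ρ = 2781 kg/m³
  sample D: E = 218.8 GPa, ρ = 8314 kg/m³
  sample A: E = 2.580 GPa, ρ = 1180 kg/m³
  sample V: E = 333.0 GPa, ρ = 10250 kg/m³
  sample H: E = 202.0 GPa, ρ = 7835 kg/m³
  sample S: M = 1.48×10⁻³
  sample A: M = 1.16×10⁻³
  sample H: M = 0.749×10⁻³
  sample D: M = 0.725×10⁻³
  sample V: M = 0.676×10⁻³
The maximum is for sample S.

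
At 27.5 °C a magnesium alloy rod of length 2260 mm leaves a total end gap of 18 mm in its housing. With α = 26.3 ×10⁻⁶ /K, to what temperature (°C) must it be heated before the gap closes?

α·L₀·ΔT = 18.0 mm ⇒ ΔT = 18.0 / (26.3×10⁻⁶ × 2260.0) = 302.8 K.
T = 27.5 + 302.8 = 330.3 °C.

330 °C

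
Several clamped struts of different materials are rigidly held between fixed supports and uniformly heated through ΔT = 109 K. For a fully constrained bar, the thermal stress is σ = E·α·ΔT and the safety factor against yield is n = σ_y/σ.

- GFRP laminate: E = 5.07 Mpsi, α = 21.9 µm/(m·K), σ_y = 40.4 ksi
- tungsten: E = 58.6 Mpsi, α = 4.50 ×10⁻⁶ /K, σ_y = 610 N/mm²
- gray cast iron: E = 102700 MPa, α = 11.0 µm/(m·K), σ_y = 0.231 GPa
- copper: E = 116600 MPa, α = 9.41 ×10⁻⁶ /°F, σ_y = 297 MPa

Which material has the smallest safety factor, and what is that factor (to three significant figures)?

In consistent units (E in GPa, α in ×10⁻⁶/K, σ_y in MPa):
  GFRP laminate: E = 34.96, α = 21.9, σ_y = 278.5 → σ = 83.4 MPa, n = 3.34
  tungsten: E = 404.0, α = 4.50, σ_y = 610.0 → σ = 198 MPa, n = 3.08
  gray cast iron: E = 102.7, α = 11.0, σ_y = 231.0 → σ = 123 MPa, n = 1.88
  copper: E = 116.6, α = 16.9, σ_y = 297.0 → σ = 215 MPa, n = 1.38
Copper has the lowest safety factor, n = 1.38.

copper, n = 1.38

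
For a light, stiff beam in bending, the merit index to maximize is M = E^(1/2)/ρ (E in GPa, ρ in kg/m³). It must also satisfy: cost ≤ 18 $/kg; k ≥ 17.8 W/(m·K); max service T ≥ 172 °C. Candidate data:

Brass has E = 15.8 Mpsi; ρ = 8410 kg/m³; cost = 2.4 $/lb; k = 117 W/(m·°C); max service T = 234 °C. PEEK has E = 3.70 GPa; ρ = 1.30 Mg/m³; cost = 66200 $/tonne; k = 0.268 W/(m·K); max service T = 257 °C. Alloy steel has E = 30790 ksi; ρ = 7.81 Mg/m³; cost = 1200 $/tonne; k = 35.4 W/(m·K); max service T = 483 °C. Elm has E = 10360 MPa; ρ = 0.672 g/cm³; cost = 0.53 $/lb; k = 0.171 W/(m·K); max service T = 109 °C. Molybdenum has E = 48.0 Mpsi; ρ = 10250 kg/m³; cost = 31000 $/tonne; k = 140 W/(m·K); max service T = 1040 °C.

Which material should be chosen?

Screen on constraints: cost ≤ 18 $/kg; k ≥ 17.8 W/(m·K); max service T ≥ 172 °C. Survivors: brass, alloy steel.
After converting to SI:
  brass: E = 108.9 GPa, ρ = 8410 kg/m³
  alloy steel: E = 212.3 GPa, ρ = 7810 kg/m³
  alloy steel: M = 1.87×10⁻³
  brass: M = 1.24×10⁻³
Highest index: alloy steel.

alloy steel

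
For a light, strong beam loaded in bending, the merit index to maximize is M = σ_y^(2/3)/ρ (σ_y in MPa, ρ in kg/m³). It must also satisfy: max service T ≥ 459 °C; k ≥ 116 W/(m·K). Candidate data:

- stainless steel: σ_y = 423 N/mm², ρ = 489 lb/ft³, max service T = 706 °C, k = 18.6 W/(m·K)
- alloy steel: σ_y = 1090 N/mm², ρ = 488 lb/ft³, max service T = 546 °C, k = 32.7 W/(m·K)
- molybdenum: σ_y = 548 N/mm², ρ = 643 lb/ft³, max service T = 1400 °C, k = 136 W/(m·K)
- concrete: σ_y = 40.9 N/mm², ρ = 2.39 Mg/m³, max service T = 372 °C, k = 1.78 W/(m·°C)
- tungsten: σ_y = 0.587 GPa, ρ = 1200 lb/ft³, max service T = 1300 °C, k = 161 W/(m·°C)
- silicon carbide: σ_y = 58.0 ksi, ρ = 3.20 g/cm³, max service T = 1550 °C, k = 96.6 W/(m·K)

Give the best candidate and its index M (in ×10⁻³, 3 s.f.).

Screen on constraints: max service T ≥ 459 °C; k ≥ 116 W/(m·K). Survivors: molybdenum, tungsten.
Normalizing units and computing the index:
  molybdenum: σ_y = 548.0 MPa, ρ = 10300 kg/m³
  tungsten: σ_y = 587.0 MPa, ρ = 19220 kg/m³
  molybdenum: M = 6.50×10⁻³
  tungsten: M = 3.65×10⁻³
Molybdenum ranks first.

molybdenum, M = 6.50×10⁻³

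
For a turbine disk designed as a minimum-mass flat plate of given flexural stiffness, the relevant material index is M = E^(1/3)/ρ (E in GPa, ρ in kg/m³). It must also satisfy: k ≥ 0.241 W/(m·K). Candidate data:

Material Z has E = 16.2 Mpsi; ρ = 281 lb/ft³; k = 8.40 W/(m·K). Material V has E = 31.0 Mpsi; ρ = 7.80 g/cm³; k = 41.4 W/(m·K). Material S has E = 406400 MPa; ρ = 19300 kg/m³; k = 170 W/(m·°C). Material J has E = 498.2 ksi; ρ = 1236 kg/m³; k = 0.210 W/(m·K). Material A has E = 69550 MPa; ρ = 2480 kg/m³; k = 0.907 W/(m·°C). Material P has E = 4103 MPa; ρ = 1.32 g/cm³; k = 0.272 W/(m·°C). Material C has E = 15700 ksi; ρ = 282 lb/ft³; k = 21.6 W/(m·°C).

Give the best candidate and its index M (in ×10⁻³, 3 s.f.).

material A, M = 1.66×10⁻³

Screen on constraints: k ≥ 0.241 W/(m·K). Survivors: material Z, material V, material S, material A, material P, material C.
After converting to SI:
  material Z: E = 111.7 GPa, ρ = 4501 kg/m³
  material V: E = 213.7 GPa, ρ = 7800 kg/m³
  material S: E = 406.4 GPa, ρ = 19300 kg/m³
  material A: E = 69.55 GPa, ρ = 2480 kg/m³
  material P: E = 4.103 GPa, ρ = 1320 kg/m³
  material C: E = 108.2 GPa, ρ = 4517 kg/m³
  material A: M = 1.66×10⁻³
  material P: M = 1.21×10⁻³
  material Z: M = 1.07×10⁻³
  material C: M = 1.06×10⁻³
  material V: M = 0.767×10⁻³
  material S: M = 0.384×10⁻³
Material A has the largest M.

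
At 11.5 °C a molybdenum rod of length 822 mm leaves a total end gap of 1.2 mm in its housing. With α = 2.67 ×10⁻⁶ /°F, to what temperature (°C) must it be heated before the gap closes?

α = 2.67×10⁻⁶/°F × 9/5 = 4.81×10⁻⁶/K.
α·L₀·ΔT = 1.2 mm ⇒ ΔT = 1.2 / (4.81×10⁻⁶ × 822.0) = 303.8 K.
T = 11.5 + 303.8 = 315.3 °C.

315 °C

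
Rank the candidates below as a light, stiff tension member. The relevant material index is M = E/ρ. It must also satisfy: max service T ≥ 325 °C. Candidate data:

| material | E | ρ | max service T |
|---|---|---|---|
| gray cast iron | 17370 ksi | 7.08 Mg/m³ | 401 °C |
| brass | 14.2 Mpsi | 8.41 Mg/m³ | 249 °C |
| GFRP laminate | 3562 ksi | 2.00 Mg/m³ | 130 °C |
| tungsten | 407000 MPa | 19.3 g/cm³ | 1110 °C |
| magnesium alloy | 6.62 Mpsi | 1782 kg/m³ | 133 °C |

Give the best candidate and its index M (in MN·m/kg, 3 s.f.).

Screen on constraints: max service T ≥ 325 °C. Survivors: gray cast iron, tungsten.
Putting every candidate on a common basis:
  gray cast iron: E = 119.8 GPa, ρ = 7080 kg/m³
  tungsten: E = 407.0 GPa, ρ = 19300 kg/m³
  tungsten: M = 21.1 MN·m/kg
  gray cast iron: M = 16.9 MN·m/kg
Tungsten ranks first.

tungsten, M = 21.1 MN·m/kg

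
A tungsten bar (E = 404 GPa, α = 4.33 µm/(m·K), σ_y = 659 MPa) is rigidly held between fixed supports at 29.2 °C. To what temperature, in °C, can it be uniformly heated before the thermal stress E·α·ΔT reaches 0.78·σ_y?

E·α·ΔT = 514.0 MPa ⇒ ΔT = 514.0 / (404.0×10³ × 4.33×10⁻⁶) = 293.8 K.
T = 29.2 + 293.8 = 323.0 °C.

323 °C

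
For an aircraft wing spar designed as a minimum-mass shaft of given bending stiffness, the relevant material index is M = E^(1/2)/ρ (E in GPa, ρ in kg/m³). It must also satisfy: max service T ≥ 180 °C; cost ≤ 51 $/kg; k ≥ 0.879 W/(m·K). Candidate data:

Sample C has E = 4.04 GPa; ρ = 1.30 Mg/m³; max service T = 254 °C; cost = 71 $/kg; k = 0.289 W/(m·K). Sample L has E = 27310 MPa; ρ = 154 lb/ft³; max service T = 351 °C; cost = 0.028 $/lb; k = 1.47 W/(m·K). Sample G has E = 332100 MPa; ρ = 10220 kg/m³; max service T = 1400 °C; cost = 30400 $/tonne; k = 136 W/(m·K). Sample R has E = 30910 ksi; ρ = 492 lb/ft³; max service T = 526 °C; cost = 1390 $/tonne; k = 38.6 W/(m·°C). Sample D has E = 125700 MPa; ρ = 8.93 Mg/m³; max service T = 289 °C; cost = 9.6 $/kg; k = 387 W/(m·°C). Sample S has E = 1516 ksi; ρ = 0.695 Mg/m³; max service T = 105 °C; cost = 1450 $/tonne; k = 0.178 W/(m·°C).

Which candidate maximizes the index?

Screen on constraints: max service T ≥ 180 °C; cost ≤ 51 $/kg; k ≥ 0.879 W/(m·K). Survivors: sample L, sample G, sample R, sample D.
After converting to SI:
  sample L: E = 27.31 GPa, ρ = 2467 kg/m³
  sample G: E = 332.1 GPa, ρ = 10220 kg/m³
  sample R: E = 213.1 GPa, ρ = 7881 kg/m³
  sample D: E = 125.7 GPa, ρ = 8930 kg/m³
  sample L: M = 2.12×10⁻³
  sample R: M = 1.85×10⁻³
  sample G: M = 1.78×10⁻³
  sample D: M = 1.26×10⁻³
The maximum is for sample L.

sample L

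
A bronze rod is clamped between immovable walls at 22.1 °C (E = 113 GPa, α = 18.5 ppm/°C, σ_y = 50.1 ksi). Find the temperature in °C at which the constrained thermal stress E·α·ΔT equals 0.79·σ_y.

153 °C

σ_y = 50.1 ksi = 345.4 MPa.
E·α·ΔT = 272.9 MPa ⇒ ΔT = 272.9 / (113.0×10³ × 18.5×10⁻⁶) = 130.5 K.
T = 22.1 + 130.5 = 152.6 °C.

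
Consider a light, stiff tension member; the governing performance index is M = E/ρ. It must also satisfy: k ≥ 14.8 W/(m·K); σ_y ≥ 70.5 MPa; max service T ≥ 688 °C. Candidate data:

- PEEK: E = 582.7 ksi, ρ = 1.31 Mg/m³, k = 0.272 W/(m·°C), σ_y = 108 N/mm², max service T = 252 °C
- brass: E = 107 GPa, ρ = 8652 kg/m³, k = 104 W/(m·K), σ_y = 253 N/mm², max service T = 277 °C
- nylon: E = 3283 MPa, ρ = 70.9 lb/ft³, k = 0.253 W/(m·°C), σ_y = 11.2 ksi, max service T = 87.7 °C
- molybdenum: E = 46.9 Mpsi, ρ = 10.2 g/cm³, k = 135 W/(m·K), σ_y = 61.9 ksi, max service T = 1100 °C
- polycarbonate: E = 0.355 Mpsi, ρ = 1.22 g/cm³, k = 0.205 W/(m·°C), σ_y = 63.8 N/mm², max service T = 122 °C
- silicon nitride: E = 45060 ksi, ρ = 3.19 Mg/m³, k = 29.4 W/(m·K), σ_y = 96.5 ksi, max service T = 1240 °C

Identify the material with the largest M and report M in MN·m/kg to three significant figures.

Screen on constraints: k ≥ 14.8 W/(m·K); σ_y ≥ 70.5 MPa; max service T ≥ 688 °C. Survivors: molybdenum, silicon nitride.
Putting every candidate on a common basis:
  molybdenum: E = 323.4 GPa, ρ = 10200 kg/m³
  silicon nitride: E = 310.7 GPa, ρ = 3190 kg/m³
  silicon nitride: M = 97.4 MN·m/kg
  molybdenum: M = 31.7 MN·m/kg
Silicon nitride ranks first.

silicon nitride, M = 97.4 MN·m/kg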